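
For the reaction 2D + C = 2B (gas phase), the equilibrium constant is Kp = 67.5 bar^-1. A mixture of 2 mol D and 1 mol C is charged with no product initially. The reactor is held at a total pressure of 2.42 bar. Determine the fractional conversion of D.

X = 0.796

Take 2 mol D as basis and let X be its fractional conversion, so ξ = X.
Species balance: n_D = 2 − 2X; n_C = 1 − X; n_B = 2X.
Summing: n_T = 3 − X.
y_i = n_i/n_T, p_i = y_i·P. Kp = p_B^2 / (p_D^2 p_C).
Equating to 67.5 bar^-1 and solving on 0 < X < 1: X = 0.796.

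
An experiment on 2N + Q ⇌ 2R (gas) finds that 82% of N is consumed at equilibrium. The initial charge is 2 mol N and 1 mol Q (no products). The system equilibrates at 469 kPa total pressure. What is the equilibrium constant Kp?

Let X = conversion of N (basis 2 mol N); extent of reaction ξ = X.
Mole table: n_N = 2 − 2X; n_Q = 1 − X; n_R = 2X.
Summing: n_T = 3 − X.
At X = 0.82: n_N = 0.36, n_Q = 0.18, n_R = 1.64, n_T = 2.18.
p_i = (n_i/n_T)·P. Kp = p_R^2 / (p_N^2 p_Q) = 0.536 kPa^-1.

Kp = 0.536 kPa^-1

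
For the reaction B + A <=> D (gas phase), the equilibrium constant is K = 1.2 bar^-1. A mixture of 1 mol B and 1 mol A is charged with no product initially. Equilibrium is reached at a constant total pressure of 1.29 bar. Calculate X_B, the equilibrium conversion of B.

Take 1 mol B as basis and let X be its fractional conversion, so ξ = X.
At extent ξ: n_B = 1 − X; n_A = 1 − X; n_D = X.
n_T = Σnᵢ = 2 − X.
Mole fractions y_i = n_i/n_T; K = p_D / (p_B p_A) with p_i = y_i·P.
Setting this equal to 1.2 bar^-1 and taking the physical root (0 < X < 1) gives X = 0.374.

X = 0.374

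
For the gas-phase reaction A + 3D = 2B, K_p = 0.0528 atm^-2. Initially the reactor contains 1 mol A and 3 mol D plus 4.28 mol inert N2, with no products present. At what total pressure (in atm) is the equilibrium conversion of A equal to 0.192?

Basis: 1 mol A initially; let X = conversion of A. Extent ξ = X.
Species balance: n_A = 1 − X; n_D = 3 − 3X; n_B = 2X; n_I = 4.28 (inert).
Total moles n_T = 8.28 − 2X.
K_p = p_B^2 / (p_A p_D^3) with p_i = (n_i/n_T)·P.
At X = 0.192: the mole-fraction product g(X) = Π y_i^ν_i = 0.7989. Since K_p = g(X)·P^{-2}, P = (g/K_p)^(1/2) = (0.7989/0.0528)^(1/2) = 3.89 atm.

P = 3.89 atm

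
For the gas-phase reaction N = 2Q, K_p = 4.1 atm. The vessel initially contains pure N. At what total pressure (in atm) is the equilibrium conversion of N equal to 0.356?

Basis: 1 mol N initially; let X = conversion of N. Extent ξ = X.
Moles: n_N = 1 − X; n_Q = 2X.
Total moles n_T = 1 + X.
K_p = p_Q^2 / (p_N) with p_i = (n_i/n_T)·P.
At X = 0.356: the mole-fraction product g(X) = Π y_i^ν_i = 0.5805. Since K_p = g(X)·P^{1}, P = (K_p/g)^(1/1) = (4.1/0.5805)^(1/1) = 7.06 atm.

P = 7.06 atm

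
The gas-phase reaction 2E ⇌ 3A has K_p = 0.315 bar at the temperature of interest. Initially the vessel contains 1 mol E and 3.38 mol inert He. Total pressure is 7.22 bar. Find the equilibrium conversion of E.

X = 0.305

Basis: 1 mol E initially; let X = conversion of E. Extent ξ = 0.5X.
At extent ξ: n_E = 1 − X; n_A = 1.5X; n_I = 3.38 (inert).
Summing: n_T = 4.38 + 0.5X.
Mole fractions y_i = n_i/n_T; K_p = p_A^3 / (p_E^2) with p_i = y_i·P.
Substituting and setting equal to 0.315 bar gives a polynomial in X; the root in (0,1) is X = 0.305.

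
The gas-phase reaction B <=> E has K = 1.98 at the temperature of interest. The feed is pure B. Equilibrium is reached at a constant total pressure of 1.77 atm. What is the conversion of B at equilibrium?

Let X = conversion of B (basis 1 mol B); extent of reaction ξ = X.
Species balance: n_B = 1 − X; n_E = X.
Total moles n_T = 1 (Δν = 0, constant).
With p_i = (n_i/n_T)P, K = p_E / (p_B).
Substituting and setting equal to 1.98 gives a polynomial in X; the root in (0,1) is X = 0.664.

X = 0.664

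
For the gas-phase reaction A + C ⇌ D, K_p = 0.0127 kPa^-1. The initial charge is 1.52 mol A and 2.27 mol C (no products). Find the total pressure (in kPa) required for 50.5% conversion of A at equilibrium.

Take 1.52 mol A as basis and let X be its fractional conversion, so ξ = 1.52X.
Moles: n_A = 1.52 − 1.52X; n_C = 2.27 − 1.52X; n_D = 1.52X.
Summing: n_T = 3.79 − 1.52X.
K_p = p_D / (p_A p_C) with p_i = (n_i/n_T)·P.
At X = 0.505: the mole-fraction product g(X) = Π y_i^ν_i = 2.052. Since K_p = g(X)·P^{-1}, P = (g/K_p)^(1/1) = (2.052/0.0127)^(1/1) = 162 kPa.

P = 162 kPa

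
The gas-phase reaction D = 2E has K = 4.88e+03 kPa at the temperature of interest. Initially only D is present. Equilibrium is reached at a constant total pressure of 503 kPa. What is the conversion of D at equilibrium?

X = 0.841

Take 1 mol D as basis and let X be its fractional conversion, so ξ = X.
At extent ξ: n_D = 1 − X; n_E = 2X.
Total moles n_T = 1 + X.
Mole fractions y_i = n_i/n_T; K = p_E^2 / (p_D) with p_i = y_i·P.
This yields a degree-2 equation in X; solving on (0,1), X = 0.841.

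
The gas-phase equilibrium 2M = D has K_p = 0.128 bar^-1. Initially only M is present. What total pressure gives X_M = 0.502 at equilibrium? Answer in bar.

P = 5.92 bar

Basis: 1 mol M initially; let X = conversion of M. Extent ξ = 0.5X.
Moles: n_M = 1 − X; n_D = 0.5X.
Total moles n_T = 1 − 0.5X.
K_p = p_D / (p_M^2) with p_i = (n_i/n_T)·P.
At X = 0.502: the mole-fraction product g(X) = Π y_i^ν_i = 0.758. Since K_p = g(X)·P^{-1}, P = (g/K_p)^(1/1) = (0.758/0.128)^(1/1) = 5.92 bar.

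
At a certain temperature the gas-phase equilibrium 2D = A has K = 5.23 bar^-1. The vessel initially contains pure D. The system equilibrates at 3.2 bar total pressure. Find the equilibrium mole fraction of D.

Basis: 1 mol D initially; let X = conversion of D. Extent ξ = 0.5X.
Species balance: n_D = 1 − X; n_A = 0.5X.
Total moles n_T = 1 − 0.5X.
With p_i = (n_i/n_T)P, K = p_A / (p_D^2).
Equating to 5.23 bar^-1 and solving on 0 < X < 1: X = 0.879.
Then n_D = 0.121, n_T = 0.561, so y_D = 0.216.

y_D = 0.216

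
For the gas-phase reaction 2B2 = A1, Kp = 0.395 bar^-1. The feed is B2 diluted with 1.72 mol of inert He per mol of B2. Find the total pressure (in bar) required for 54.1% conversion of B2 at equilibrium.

Let X = conversion of B2 (basis 1 mol B2); extent of reaction ξ = 0.5X.
At extent ξ: n_B2 = 1 − X; n_A1 = 0.5X; n_I = 1.72 (inert).
n_T = Σnᵢ = 2.72 − 0.5X.
Kp = p_A1 / (p_B2^2) with p_i = (n_i/n_T)·P.
At X = 0.541: the mole-fraction product g(X) = Π y_i^ν_i = 3.145. Since Kp = g(X)·P^{-1}, P = (g/Kp)^(1/1) = (3.145/0.395)^(1/1) = 7.96 bar.

P = 7.96 bar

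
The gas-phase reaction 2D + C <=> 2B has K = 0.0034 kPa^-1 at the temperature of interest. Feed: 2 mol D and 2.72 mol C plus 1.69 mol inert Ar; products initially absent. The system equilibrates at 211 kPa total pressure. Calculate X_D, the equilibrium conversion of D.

X = 0.346

Basis: 2 mol D initially; let X = conversion of D. Extent ξ = X.
At extent ξ: n_D = 2 − 2X; n_C = 2.72 − X; n_B = 2X; n_I = 1.69 (inert).
n_T = Σnᵢ = 6.41 − X.
Mole fractions y_i = n_i/n_T; K = p_B^2 / (p_D^2 p_C) with p_i = y_i·P.
This yields a degree-3 equation in X; solving on (0,1), X = 0.346.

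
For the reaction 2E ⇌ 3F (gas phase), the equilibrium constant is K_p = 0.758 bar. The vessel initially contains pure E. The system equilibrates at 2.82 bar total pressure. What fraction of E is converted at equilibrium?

Take 1 mol E as basis and let X be its fractional conversion, so ξ = 0.5X.
Species balance: n_E = 1 − X; n_F = 1.5X.
n_T = Σnᵢ = 1 + 0.5X.
y_i = n_i/n_T, p_i = y_i·P. K_p = p_F^3 / (p_E^2).
This yields a degree-3 equation in X; solving on (0,1), X = 0.343.

X = 0.343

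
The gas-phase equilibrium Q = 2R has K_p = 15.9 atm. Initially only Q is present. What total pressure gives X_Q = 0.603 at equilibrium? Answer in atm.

P = 6.96 atm

Take 1 mol Q as basis and let X be its fractional conversion, so ξ = X.
Species balance: n_Q = 1 − X; n_R = 2X.
Summing: n_T = 1 + X.
K_p = p_R^2 / (p_Q) with p_i = (n_i/n_T)·P.
At X = 0.603: the mole-fraction product g(X) = Π y_i^ν_i = 2.285. Since K_p = g(X)·P^{1}, P = (K_p/g)^(1/1) = (15.9/2.285)^(1/1) = 6.96 atm.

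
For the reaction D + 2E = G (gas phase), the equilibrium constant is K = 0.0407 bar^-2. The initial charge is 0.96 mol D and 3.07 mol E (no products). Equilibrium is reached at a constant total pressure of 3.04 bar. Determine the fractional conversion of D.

Basis: 0.96 mol D initially; let X = conversion of D. Extent ξ = 0.96X.
At extent ξ: n_D = 0.96 − 0.96X; n_E = 3.07 − 1.92X; n_G = 0.96X.
Summing: n_T = 4.03 − 1.92X.
Mole fractions y_i = n_i/n_T; K = p_G / (p_D p_E^2) with p_i = y_i·P.
Substituting and setting equal to 0.0407 bar^-2 gives a polynomial in X; the root in (0,1) is X = 0.171.

X = 0.171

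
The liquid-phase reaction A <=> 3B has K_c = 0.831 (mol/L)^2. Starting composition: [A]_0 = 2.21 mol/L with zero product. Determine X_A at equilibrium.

Let X = conversion of A; extent ξ = 2.21·X mol/L.
Concentrations: [A] = 2.21 − 2.21X; [B] = 6.63X.
K_c = [B]^3 / ([A]).
Equating to 0.831 (mol/L)^2: the physical root is X = 0.173.

X = 0.173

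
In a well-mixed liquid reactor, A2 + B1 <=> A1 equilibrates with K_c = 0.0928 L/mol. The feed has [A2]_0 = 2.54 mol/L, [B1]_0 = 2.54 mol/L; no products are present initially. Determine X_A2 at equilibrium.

Let X = conversion of A2; extent ξ = 2.54·X mol/L.
Concentrations: [A2] = 2.54 − 2.54X; [B1] = 2.54 − 2.54X; [A1] = 2.54X.
K_c = [A1] / ([A2] [B1]).
This equals 0.0928 at X = 0.165 (the root in 0 < X < 1).

X = 0.165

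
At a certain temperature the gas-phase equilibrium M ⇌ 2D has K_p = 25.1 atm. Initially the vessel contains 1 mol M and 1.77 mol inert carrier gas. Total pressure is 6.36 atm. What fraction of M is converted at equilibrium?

X = 0.813

Take 1 mol M as basis and let X be its fractional conversion, so ξ = X.
Moles: n_M = 1 − X; n_D = 2X; n_I = 1.77 (inert).
Total moles n_T = 2.77 + X.
Mole fractions y_i = n_i/n_T; K_p = p_D^2 / (p_M) with p_i = y_i·P.
Setting this equal to 25.1 atm and taking the physical root (0 < X < 1) gives X = 0.813.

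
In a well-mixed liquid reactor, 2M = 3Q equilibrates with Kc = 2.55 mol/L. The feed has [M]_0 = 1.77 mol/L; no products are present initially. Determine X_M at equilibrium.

Let X = conversion of M; extent ξ = 1.77X/2 mol/L.
Concentrations: [M] = 1.77 − 1.77X; [Q] = 2.66X.
Kc = [Q]^3 / ([M]^2).
Equating to 2.55 mol/L: the physical root is X = 0.484.

X = 0.484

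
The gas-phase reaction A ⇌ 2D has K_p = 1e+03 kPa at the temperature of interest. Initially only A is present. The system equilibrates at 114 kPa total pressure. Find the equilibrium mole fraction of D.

Take 1 mol A as basis and let X be its fractional conversion, so ξ = X.
Moles: n_A = 1 − X; n_D = 2X.
Summing: n_T = 1 + X.
With p_i = (n_i/n_T)P, K_p = p_D^2 / (p_A).
Substituting and setting equal to 1e+03 kPa gives a polynomial in X; the root in (0,1) is X = 0.829.
Then n_D = 1.66, n_T = 1.83, so y_D = 0.906.

y_D = 0.906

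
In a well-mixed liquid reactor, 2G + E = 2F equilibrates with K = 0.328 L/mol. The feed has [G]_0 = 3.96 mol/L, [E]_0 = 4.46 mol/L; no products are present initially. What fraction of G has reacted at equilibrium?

Let X = conversion of G; extent ξ = 3.96X/2 mol/L.
Concentrations: [G] = 3.96 − 3.96X; [E] = 4.46 − 1.98X; [F] = 3.96X.
K = [F]^2 / ([G]^2 [E]).
Setting equal to 0.328 and solving for X on (0,1) gives X = 0.515.

X = 0.515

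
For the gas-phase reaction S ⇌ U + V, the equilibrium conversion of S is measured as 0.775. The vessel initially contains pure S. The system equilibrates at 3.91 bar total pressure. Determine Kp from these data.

Basis: 1 mol S initially; let X = conversion of S. Extent ξ = X.
Species balance: n_S = 1 − X; n_U = X; n_V = X.
Summing: n_T = 1 + X.
At X = 0.775: n_S = 0.225, n_U = 0.775, n_V = 0.775, n_T = 1.77.
p_i = (n_i/n_T)·P. Kp = p_U p_V / (p_S) = 5.88 bar.

Kp = 5.88 bar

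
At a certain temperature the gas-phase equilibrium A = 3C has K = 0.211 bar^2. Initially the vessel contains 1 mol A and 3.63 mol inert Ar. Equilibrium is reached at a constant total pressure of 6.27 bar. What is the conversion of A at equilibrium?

X = 0.160

Basis: 1 mol A initially; let X = conversion of A. Extent ξ = X.
Moles: n_A = 1 − X; n_C = 3X; n_I = 3.63 (inert).
Summing: n_T = 4.63 + 2X.
y_i = n_i/n_T, p_i = y_i·P. K = p_C^3 / (p_A).
Equating to 0.211 bar^2 and solving on 0 < X < 1: X = 0.160.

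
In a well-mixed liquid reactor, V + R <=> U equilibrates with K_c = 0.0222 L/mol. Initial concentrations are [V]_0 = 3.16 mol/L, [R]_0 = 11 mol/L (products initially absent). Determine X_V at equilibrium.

X = 0.188

Let X = conversion of V; extent ξ = 3.16·X mol/L.
Concentrations: [V] = 3.16 − 3.16X; [R] = 11 − 3.16X; [U] = 3.16X.
K_c = [U] / ([V] [R]).
This equals 0.0222 at X = 0.188 (the root in 0 < X < 1).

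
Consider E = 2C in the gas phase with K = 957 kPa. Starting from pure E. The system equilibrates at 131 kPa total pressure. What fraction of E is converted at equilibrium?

X = 0.804

Basis: 1 mol E initially; let X = conversion of E. Extent ξ = X.
Mole table: n_E = 1 − X; n_C = 2X.
Summing: n_T = 1 + X.
With p_i = (n_i/n_T)P, K = p_C^2 / (p_E).
Setting this equal to 957 kPa and taking the physical root (0 < X < 1) gives X = 0.804.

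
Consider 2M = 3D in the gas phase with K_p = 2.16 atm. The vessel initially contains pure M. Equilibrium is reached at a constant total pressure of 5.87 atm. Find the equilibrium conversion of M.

X = 0.371

Take 1 mol M as basis and let X be its fractional conversion, so ξ = 0.5X.
Mole table: n_M = 1 − X; n_D = 1.5X.
n_T = Σnᵢ = 1 + 0.5X.
With p_i = (n_i/n_T)P, K_p = p_D^3 / (p_M^2).
Setting this equal to 2.16 atm and taking the physical root (0 < X < 1) gives X = 0.371.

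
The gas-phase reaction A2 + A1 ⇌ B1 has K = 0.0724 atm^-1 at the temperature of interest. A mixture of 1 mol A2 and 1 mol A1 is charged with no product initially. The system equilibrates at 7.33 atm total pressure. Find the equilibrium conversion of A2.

X = 0.192

Basis: 1 mol A2 initially; let X = conversion of A2. Extent ξ = X.
Moles: n_A2 = 1 − X; n_A1 = 1 − X; n_B1 = X.
n_T = Σnᵢ = 2 − X.
With p_i = (n_i/n_T)P, K = p_B1 / (p_A2 p_A1).
Equating to 0.0724 atm^-1 and solving on 0 < X < 1: X = 0.192.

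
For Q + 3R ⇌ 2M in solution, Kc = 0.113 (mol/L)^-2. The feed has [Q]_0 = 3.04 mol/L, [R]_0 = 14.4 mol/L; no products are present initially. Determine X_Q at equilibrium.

Let X = conversion of Q; extent ξ = 3.04·X mol/L.
Concentrations: [Q] = 3.04 − 3.04X; [R] = 14.4 − 9.12X; [M] = 6.08X.
Kc = [M]^2 / ([Q] [R]^3).
Setting equal to 0.113 and solving for X on (0,1) gives X = 0.804.

X = 0.804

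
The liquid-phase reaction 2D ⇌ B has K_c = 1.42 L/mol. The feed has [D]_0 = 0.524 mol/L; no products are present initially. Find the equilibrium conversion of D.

X = 0.450

Let X = conversion of D; extent ξ = 0.524X/2 mol/L.
Concentrations: [D] = 0.524 − 0.524X; [B] = 0.262X.
K_c = [B] / ([D]^2).
Equating to 1.42 L/mol: the physical root is X = 0.450.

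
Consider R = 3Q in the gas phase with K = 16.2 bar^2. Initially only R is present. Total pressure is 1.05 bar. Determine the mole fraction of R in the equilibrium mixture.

Take 1 mol R as basis and let X be its fractional conversion, so ξ = X.
At extent ξ: n_R = 1 − X; n_Q = 3X.
Total moles n_T = 1 + 2X.
Mole fractions y_i = n_i/n_T; K = p_Q^3 / (p_R) with p_i = y_i·P.
Setting this equal to 16.2 bar^2 and taking the physical root (0 < X < 1) gives X = 0.846.
Then n_R = 0.154, n_T = 2.69, so y_R = 0.057.

y_R = 0.057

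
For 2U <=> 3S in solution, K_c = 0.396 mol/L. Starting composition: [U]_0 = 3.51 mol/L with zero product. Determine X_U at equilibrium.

Let X = conversion of U; extent ξ = 3.51X/2 mol/L.
Concentrations: [U] = 3.51 − 3.51X; [S] = 5.26X.
K_c = [S]^3 / ([U]^2).
Equating to 0.396 mol/L: the physical root is X = 0.263.

X = 0.263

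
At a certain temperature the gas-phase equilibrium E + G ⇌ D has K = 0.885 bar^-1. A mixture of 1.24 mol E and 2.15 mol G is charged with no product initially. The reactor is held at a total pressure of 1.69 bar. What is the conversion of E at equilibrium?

Basis: 1.24 mol E initially; let X = conversion of E. Extent ξ = 1.24X.
Moles: n_E = 1.24 − 1.24X; n_G = 2.15 − 1.24X; n_D = 1.24X.
n_T = Σnᵢ = 3.39 − 1.24X.
Mole fractions y_i = n_i/n_T; K = p_D / (p_E p_G) with p_i = y_i·P.
Equating to 0.885 bar^-1 and solving on 0 < X < 1: X = 0.456.

X = 0.456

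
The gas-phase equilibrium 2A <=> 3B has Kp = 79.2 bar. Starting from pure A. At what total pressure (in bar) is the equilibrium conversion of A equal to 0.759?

P = 4.3 bar

Basis: 1 mol A initially; let X = conversion of A. Extent ξ = 0.5X.
Mole table: n_A = 1 − X; n_B = 1.5X.
n_T = Σnᵢ = 1 + 0.5X.
Kp = p_B^3 / (p_A^2) with p_i = (n_i/n_T)·P.
At X = 0.759: the mole-fraction product g(X) = Π y_i^ν_i = 18.42. Since Kp = g(X)·P^{1}, P = (Kp/g)^(1/1) = (79.2/18.42)^(1/1) = 4.3 bar.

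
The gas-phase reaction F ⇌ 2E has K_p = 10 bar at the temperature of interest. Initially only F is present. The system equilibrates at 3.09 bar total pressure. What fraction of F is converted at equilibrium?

X = 0.669

Let X = conversion of F (basis 1 mol F); extent of reaction ξ = X.
Mole table: n_F = 1 − X; n_E = 2X.
n_T = Σnᵢ = 1 + X.
Mole fractions y_i = n_i/n_T; K_p = p_E^2 / (p_F) with p_i = y_i·P.
Equating to 10 bar and solving on 0 < X < 1: X = 0.669.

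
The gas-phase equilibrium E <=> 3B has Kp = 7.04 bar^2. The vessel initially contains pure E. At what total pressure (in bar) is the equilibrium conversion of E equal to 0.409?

P = 2.73 bar

Let X = conversion of E (basis 1 mol E); extent of reaction ξ = X.
Moles: n_E = 1 − X; n_B = 3X.
Summing: n_T = 1 + 2X.
Kp = p_B^3 / (p_E) with p_i = (n_i/n_T)·P.
At X = 0.409: the mole-fraction product g(X) = Π y_i^ν_i = 0.9457. Since Kp = g(X)·P^{2}, P = (Kp/g)^(1/2) = (7.04/0.9457)^(1/2) = 2.73 bar.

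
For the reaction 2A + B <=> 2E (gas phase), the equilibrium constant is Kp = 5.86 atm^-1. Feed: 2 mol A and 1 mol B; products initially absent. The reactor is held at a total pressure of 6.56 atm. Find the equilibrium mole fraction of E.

y_E = 0.601

Let X = conversion of A (basis 2 mol A); extent of reaction ξ = X.
Mole table: n_A = 2 − 2X; n_B = 1 − X; n_E = 2X.
Total moles n_T = 3 − X.
y_i = n_i/n_T, p_i = y_i·P. Kp = p_E^2 / (p_A^2 p_B).
This yields a degree-3 equation in X; solving on (0,1), X = 0.693.
Then n_E = 1.39, n_T = 2.31, so y_E = 0.601.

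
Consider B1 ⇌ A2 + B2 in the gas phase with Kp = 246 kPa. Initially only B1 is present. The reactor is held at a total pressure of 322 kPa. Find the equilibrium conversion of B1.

Take 1 mol B1 as basis and let X be its fractional conversion, so ξ = X.
Moles: n_B1 = 1 − X; n_A2 = X; n_B2 = X.
Total moles n_T = 1 + X.
Mole fractions y_i = n_i/n_T; Kp = p_A2 p_B2 / (p_B1) with p_i = y_i·P.
Substituting and setting equal to 246 kPa gives a polynomial in X; the root in (0,1) is X = 0.658.

X = 0.658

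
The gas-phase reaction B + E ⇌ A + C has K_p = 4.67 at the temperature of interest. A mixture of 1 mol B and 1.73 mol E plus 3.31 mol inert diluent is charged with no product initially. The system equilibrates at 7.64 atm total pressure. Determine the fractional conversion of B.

X = 0.834

Let X = conversion of B (basis 1 mol B); extent of reaction ξ = X.
Species balance: n_B = 1 − X; n_E = 1.73 − X; n_A = X; n_C = X; n_I = 3.31 (inert).
Total moles n_T = 6.04 (Δν = 0, constant).
Mole fractions y_i = n_i/n_T; K_p = p_A p_C / (p_B p_E) with p_i = y_i·P.
Setting this equal to 4.67 and taking the physical root (0 < X < 1) gives X = 0.834.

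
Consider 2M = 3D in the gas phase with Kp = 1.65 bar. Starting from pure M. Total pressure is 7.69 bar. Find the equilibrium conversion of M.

X = 0.323

Take 1 mol M as basis and let X be its fractional conversion, so ξ = 0.5X.
Mole table: n_M = 1 − X; n_D = 1.5X.
n_T = Σnᵢ = 1 + 0.5X.
With p_i = (n_i/n_T)P, Kp = p_D^3 / (p_M^2).
This yields a degree-3 equation in X; solving on (0,1), X = 0.323.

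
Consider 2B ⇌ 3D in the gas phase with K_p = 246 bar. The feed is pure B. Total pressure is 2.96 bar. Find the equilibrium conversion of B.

X = 0.865

Take 1 mol B as basis and let X be its fractional conversion, so ξ = 0.5X.
Mole table: n_B = 1 − X; n_D = 1.5X.
Total moles n_T = 1 + 0.5X.
With p_i = (n_i/n_T)P, K_p = p_D^3 / (p_B^2).
Substituting and setting equal to 246 bar gives a polynomial in X; the root in (0,1) is X = 0.865.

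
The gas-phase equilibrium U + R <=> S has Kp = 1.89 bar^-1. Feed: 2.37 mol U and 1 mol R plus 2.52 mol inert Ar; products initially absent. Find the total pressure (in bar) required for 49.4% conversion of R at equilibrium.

Basis: 1 mol R initially; let X = conversion of R. Extent ξ = X.
Mole table: n_U = 2.37 − X; n_R = 1 − X; n_S = X; n_I = 2.52 (inert).
n_T = Σnᵢ = 5.89 − X.
Kp = p_S / (p_U p_R) with p_i = (n_i/n_T)·P.
At X = 0.494: the mole-fraction product g(X) = Π y_i^ν_i = 2.808. Since Kp = g(X)·P^{-1}, P = (g/Kp)^(1/1) = (2.808/1.89)^(1/1) = 1.49 bar.

P = 1.49 bar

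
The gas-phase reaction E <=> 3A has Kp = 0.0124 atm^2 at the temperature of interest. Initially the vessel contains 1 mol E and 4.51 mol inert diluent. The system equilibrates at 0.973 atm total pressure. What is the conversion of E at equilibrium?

Take 1 mol E as basis and let X be its fractional conversion, so ξ = X.
Species balance: n_E = 1 − X; n_A = 3X; n_I = 4.51 (inert).
Summing: n_T = 5.51 + 2X.
y_i = n_i/n_T, p_i = y_i·P. Kp = p_A^3 / (p_E).
Equating to 0.0124 atm^2 and solving on 0 < X < 1: X = 0.237.

X = 0.237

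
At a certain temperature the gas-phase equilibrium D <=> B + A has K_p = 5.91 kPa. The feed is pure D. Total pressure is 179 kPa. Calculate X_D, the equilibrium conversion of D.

Let X = conversion of D (basis 1 mol D); extent of reaction ξ = X.
Species balance: n_D = 1 − X; n_B = X; n_A = X.
Total moles n_T = 1 + X.
Mole fractions y_i = n_i/n_T; K_p = p_B p_A / (p_D) with p_i = y_i·P.
Setting this equal to 5.91 kPa and taking the physical root (0 < X < 1) gives X = 0.179.

X = 0.179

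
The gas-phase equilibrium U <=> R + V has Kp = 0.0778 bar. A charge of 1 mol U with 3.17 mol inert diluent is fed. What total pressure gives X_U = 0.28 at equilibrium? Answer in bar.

P = 3.18 bar

Basis: 1 mol U initially; let X = conversion of U. Extent ξ = X.
At extent ξ: n_U = 1 − X; n_R = X; n_V = X; n_I = 3.17 (inert).
n_T = Σnᵢ = 4.17 + X.
Kp = p_R p_V / (p_U) with p_i = (n_i/n_T)·P.
At X = 0.28: the mole-fraction product g(X) = Π y_i^ν_i = 0.02447. Since Kp = g(X)·P^{1}, P = (Kp/g)^(1/1) = (0.0778/0.02447)^(1/1) = 3.18 bar.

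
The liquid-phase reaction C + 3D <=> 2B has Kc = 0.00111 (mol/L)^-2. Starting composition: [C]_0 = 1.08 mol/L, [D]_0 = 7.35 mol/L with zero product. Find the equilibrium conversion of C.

Let X = conversion of C; extent ξ = 1.08·X mol/L.
Concentrations: [C] = 1.08 − 1.08X; [D] = 7.35 − 3.24X; [B] = 2.16X.
Kc = [B]^2 / ([C] [D]^3).
Setting equal to 0.00111 and solving for X on (0,1) gives X = 0.237.

X = 0.237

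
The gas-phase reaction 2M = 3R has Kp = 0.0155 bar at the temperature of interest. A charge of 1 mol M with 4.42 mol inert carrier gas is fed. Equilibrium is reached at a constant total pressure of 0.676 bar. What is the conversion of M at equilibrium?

X = 0.272

Take 1 mol M as basis and let X be its fractional conversion, so ξ = 0.5X.
Mole table: n_M = 1 − X; n_R = 1.5X; n_I = 4.42 (inert).
Total moles n_T = 5.42 + 0.5X.
Mole fractions y_i = n_i/n_T; Kp = p_R^3 / (p_M^2) with p_i = y_i·P.
This yields a degree-3 equation in X; solving on (0,1), X = 0.272.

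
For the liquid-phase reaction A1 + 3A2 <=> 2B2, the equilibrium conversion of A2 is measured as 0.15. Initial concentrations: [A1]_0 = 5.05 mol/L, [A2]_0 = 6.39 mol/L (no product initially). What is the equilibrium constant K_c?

Let X = conversion of A2.
Concentrations: [A1] = 5.05 − 2.13X; [A2] = 6.39 − 6.39X; [B2] = 4.26X.
At X = 0.15: [A1] = 4.73, [A2] = 5.43, [B2] = 0.639.
K_c = [B2]^2 / ([A1] [A2]^3) = 0.000539 (mol/L)^-2.

K_c = 0.000539 (mol/L)^-2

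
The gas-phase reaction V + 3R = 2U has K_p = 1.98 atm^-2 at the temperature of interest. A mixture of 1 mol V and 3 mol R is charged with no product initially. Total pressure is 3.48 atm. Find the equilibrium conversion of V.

X = 0.631

Let X = conversion of V (basis 1 mol V); extent of reaction ξ = X.
Moles: n_V = 1 − X; n_R = 3 − 3X; n_U = 2X.
Total moles n_T = 4 − 2X.
With p_i = (n_i/n_T)P, K_p = p_U^2 / (p_V p_R^3).
Equating to 1.98 atm^-2 and solving on 0 < X < 1: X = 0.631.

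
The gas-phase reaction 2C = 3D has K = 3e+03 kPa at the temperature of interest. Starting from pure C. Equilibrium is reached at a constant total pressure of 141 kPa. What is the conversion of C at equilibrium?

X = 0.771

Take 1 mol C as basis and let X be its fractional conversion, so ξ = 0.5X.
Moles: n_C = 1 − X; n_D = 1.5X.
Total moles n_T = 1 + 0.5X.
y_i = n_i/n_T, p_i = y_i·P. K = p_D^3 / (p_C^2).
Setting this equal to 3e+03 kPa and taking the physical root (0 < X < 1) gives X = 0.771.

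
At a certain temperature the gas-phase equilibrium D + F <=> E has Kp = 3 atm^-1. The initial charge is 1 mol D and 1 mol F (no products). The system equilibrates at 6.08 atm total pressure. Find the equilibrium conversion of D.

X = 0.772

Basis: 1 mol D initially; let X = conversion of D. Extent ξ = X.
Moles: n_D = 1 − X; n_F = 1 − X; n_E = X.
n_T = Σnᵢ = 2 − X.
With p_i = (n_i/n_T)P, Kp = p_E / (p_D p_F).
This yields a degree-2 equation in X; solving on (0,1), X = 0.772.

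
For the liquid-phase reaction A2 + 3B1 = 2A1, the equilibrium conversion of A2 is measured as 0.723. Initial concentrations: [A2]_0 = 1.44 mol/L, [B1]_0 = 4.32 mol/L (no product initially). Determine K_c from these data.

K_c = 6.34 (mol/L)^-2

Let X = conversion of A2.
Concentrations: [A2] = 1.44 − 1.44X; [B1] = 4.32 − 4.32X; [A1] = 2.88X.
At X = 0.723: [A2] = 0.399, [B1] = 1.2, [A1] = 2.08.
K_c = [A1]^2 / ([A2] [B1]^3) = 6.34 (mol/L)^-2.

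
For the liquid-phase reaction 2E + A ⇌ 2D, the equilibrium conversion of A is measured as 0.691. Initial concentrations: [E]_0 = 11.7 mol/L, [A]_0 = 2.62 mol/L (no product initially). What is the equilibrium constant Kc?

Let X = conversion of A.
Concentrations: [E] = 11.7 − 5.24X; [A] = 2.62 − 2.62X; [D] = 5.24X.
At X = 0.691: [E] = 8.08, [A] = 0.81, [D] = 3.62.
Kc = [D]^2 / ([E]^2 [A]) = 0.248 L/mol.

Kc = 0.248 L/mol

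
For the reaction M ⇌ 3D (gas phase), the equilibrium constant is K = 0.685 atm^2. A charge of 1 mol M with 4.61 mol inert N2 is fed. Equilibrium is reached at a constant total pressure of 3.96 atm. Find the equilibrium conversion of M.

X = 0.348

Basis: 1 mol M initially; let X = conversion of M. Extent ξ = X.
At extent ξ: n_M = 1 − X; n_D = 3X; n_I = 4.61 (inert).
n_T = Σnᵢ = 5.61 + 2X.
y_i = n_i/n_T, p_i = y_i·P. K = p_D^3 / (p_M).
Equating to 0.685 atm^2 and solving on 0 < X < 1: X = 0.348.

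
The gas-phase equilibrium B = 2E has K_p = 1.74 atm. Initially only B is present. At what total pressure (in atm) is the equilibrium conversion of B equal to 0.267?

Take 1 mol B as basis and let X be its fractional conversion, so ξ = X.
Mole table: n_B = 1 − X; n_E = 2X.
Summing: n_T = 1 + X.
K_p = p_E^2 / (p_B) with p_i = (n_i/n_T)·P.
At X = 0.267: the mole-fraction product g(X) = Π y_i^ν_i = 0.307. Since K_p = g(X)·P^{1}, P = (K_p/g)^(1/1) = (1.74/0.307)^(1/1) = 5.67 atm.

P = 5.67 atm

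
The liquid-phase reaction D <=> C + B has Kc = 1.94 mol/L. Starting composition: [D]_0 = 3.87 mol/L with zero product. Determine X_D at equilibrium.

X = 0.500

Let X = conversion of D; extent ξ = 3.87·X mol/L.
Concentrations: [D] = 3.87 − 3.87X; [C] = 3.87X; [B] = 3.87X.
Kc = [C] [B] / ([D]).
Setting equal to 1.94 and solving for X on (0,1) gives X = 0.500.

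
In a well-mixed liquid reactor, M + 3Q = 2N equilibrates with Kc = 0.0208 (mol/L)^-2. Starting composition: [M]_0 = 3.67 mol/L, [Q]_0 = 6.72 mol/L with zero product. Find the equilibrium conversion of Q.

X = 0.415

Let X = conversion of Q; extent ξ = 6.72X/3 mol/L.
Concentrations: [M] = 3.67 − 2.24X; [Q] = 6.72 − 6.72X; [N] = 4.48X.
Kc = [N]^2 / ([M] [Q]^3).
Setting equal to 0.0208 and solving for X on (0,1) gives X = 0.415.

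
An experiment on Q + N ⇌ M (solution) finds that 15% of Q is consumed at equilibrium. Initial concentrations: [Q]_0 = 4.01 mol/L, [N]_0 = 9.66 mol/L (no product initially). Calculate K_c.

Let X = conversion of Q.
Concentrations: [Q] = 4.01 − 4.01X; [N] = 9.66 − 4.01X; [M] = 4.01X.
At X = 0.15: [Q] = 3.41, [N] = 9.06, [M] = 0.601.
K_c = [M] / ([Q] [N]) = 0.0195 L/mol.

K_c = 0.0195 L/mol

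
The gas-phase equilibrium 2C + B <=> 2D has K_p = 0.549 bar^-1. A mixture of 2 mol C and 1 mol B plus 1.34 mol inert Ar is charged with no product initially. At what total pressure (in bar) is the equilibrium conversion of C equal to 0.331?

Basis: 2 mol C initially; let X = conversion of C. Extent ξ = X.
Moles: n_C = 2 − 2X; n_B = 1 − X; n_D = 2X; n_I = 1.34 (inert).
Total moles n_T = 4.34 − X.
K_p = p_D^2 / (p_C^2 p_B) with p_i = (n_i/n_T)·P.
At X = 0.331: the mole-fraction product g(X) = Π y_i^ν_i = 1.467. Since K_p = g(X)·P^{-1}, P = (g/K_p)^(1/1) = (1.467/0.549)^(1/1) = 2.67 bar.

P = 2.67 bar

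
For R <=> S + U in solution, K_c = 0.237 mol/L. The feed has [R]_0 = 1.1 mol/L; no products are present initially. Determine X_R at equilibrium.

Let X = conversion of R; extent ξ = 1.1·X mol/L.
Concentrations: [R] = 1.1 − 1.1X; [S] = 1.1X; [U] = 1.1X.
K_c = [S] [U] / ([R]).
Setting equal to 0.237 and solving for X on (0,1) gives X = 0.369.

X = 0.369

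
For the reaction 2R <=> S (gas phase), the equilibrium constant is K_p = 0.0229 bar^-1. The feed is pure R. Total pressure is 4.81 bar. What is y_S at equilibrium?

Take 1 mol R as basis and let X be its fractional conversion, so ξ = 0.5X.
Species balance: n_R = 1 − X; n_S = 0.5X.
Summing: n_T = 1 − 0.5X.
With p_i = (n_i/n_T)P, K_p = p_S / (p_R^2).
Equating to 0.0229 bar^-1 and solving on 0 < X < 1: X = 0.167.
Then n_S = 0.0834, n_T = 0.917, so y_S = 0.091.

y_S = 0.091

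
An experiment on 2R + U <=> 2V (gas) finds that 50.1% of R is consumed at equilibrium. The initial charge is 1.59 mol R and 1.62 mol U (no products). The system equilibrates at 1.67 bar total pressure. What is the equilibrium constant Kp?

Basis: 1.59 mol R initially; let X = conversion of R. Extent ξ = 0.795X.
At extent ξ: n_R = 1.59 − 1.59X; n_U = 1.62 − 0.795X; n_V = 1.59X.
Summing: n_T = 3.21 − 0.795X.
At X = 0.501: n_R = 0.793, n_U = 1.22, n_V = 0.797, n_T = 2.81.
p_i = (n_i/n_T)·P. Kp = p_V^2 / (p_R^2 p_U) = 1.39 bar^-1.

Kp = 1.39 bar^-1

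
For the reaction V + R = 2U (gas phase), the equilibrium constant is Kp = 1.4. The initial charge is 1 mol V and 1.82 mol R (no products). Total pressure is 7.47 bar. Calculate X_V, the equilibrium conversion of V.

X = 0.488

Let X = conversion of V (basis 1 mol V); extent of reaction ξ = X.
Species balance: n_V = 1 − X; n_R = 1.82 − X; n_U = 2X.
Since Δν = 0, n_T = 2.82 throughout.
With p_i = (n_i/n_T)P, Kp = p_U^2 / (p_V p_R).
This yields a degree-2 equation in X; solving on (0,1), X = 0.488.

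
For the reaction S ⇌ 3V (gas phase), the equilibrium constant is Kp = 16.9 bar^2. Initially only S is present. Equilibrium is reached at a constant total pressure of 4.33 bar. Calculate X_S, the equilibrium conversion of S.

Let X = conversion of S (basis 1 mol S); extent of reaction ξ = X.
Mole table: n_S = 1 − X; n_V = 3X.
n_T = Σnᵢ = 1 + 2X.
With p_i = (n_i/n_T)P, Kp = p_V^3 / (p_S).
Setting this equal to 16.9 bar^2 and taking the physical root (0 < X < 1) gives X = 0.402.

X = 0.402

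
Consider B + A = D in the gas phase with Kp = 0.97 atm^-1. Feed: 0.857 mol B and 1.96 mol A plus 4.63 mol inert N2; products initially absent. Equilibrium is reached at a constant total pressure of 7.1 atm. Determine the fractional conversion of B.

Let X = conversion of B (basis 0.857 mol B); extent of reaction ξ = 0.857X.
Moles: n_B = 0.857 − 0.857X; n_A = 1.96 − 0.857X; n_D = 0.857X; n_I = 4.63 (inert).
Summing: n_T = 7.45 − 0.857X.
With p_i = (n_i/n_T)P, Kp = p_D / (p_B p_A).
Substituting and setting equal to 0.97 atm^-1 gives a polynomial in X; the root in (0,1) is X = 0.591.

X = 0.591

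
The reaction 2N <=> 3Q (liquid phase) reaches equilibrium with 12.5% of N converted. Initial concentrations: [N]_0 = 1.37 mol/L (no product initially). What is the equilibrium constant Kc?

Let X = conversion of N.
Concentrations: [N] = 1.37 − 1.37X; [Q] = 2.06X.
At X = 0.125: [N] = 1.2, [Q] = 0.257.
Kc = [Q]^3 / ([N]^2) = 0.0118 mol/L.

Kc = 0.0118 mol/L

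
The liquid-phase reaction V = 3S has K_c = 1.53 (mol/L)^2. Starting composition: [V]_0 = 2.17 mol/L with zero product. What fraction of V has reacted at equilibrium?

Let X = conversion of V; extent ξ = 2.17·X mol/L.
Concentrations: [V] = 2.17 − 2.17X; [S] = 6.51X.
K_c = [S]^3 / ([V]).
This equals 1.53 at X = 0.212 (the root in 0 < X < 1).

X = 0.212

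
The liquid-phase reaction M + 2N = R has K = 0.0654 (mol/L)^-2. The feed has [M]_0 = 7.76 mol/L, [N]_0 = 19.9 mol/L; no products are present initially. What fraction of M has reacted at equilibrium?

X = 0.791

Let X = conversion of M; extent ξ = 7.76·X mol/L.
Concentrations: [M] = 7.76 − 7.76X; [N] = 19.9 − 15.5X; [R] = 7.76X.
K = [R] / ([M] [N]^2).
Setting equal to 0.0654 and solving for X on (0,1) gives X = 0.791.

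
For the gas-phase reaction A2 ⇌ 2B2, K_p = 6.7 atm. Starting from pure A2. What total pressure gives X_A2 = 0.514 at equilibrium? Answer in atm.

P = 4.66 atm

Basis: 1 mol A2 initially; let X = conversion of A2. Extent ξ = X.
Moles: n_A2 = 1 − X; n_B2 = 2X.
Summing: n_T = 1 + X.
K_p = p_B2^2 / (p_A2) with p_i = (n_i/n_T)·P.
At X = 0.514: the mole-fraction product g(X) = Π y_i^ν_i = 1.436. Since K_p = g(X)·P^{1}, P = (K_p/g)^(1/1) = (6.7/1.436)^(1/1) = 4.66 atm.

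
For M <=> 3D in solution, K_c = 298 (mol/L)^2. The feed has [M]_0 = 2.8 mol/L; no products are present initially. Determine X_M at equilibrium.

Let X = conversion of M; extent ξ = 2.8·X mol/L.
Concentrations: [M] = 2.8 − 2.8X; [D] = 8.4X.
K_c = [D]^3 / ([M]).
This equals 298 at X = 0.727 (the root in 0 < X < 1).

X = 0.727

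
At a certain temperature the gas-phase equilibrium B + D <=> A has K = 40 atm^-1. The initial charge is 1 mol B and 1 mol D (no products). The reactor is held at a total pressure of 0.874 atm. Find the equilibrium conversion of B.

X = 0.833

Basis: 1 mol B initially; let X = conversion of B. Extent ξ = X.
Moles: n_B = 1 − X; n_D = 1 − X; n_A = X.
n_T = Σnᵢ = 2 − X.
With p_i = (n_i/n_T)P, K = p_A / (p_B p_D).
Setting this equal to 40 atm^-1 and taking the physical root (0 < X < 1) gives X = 0.833.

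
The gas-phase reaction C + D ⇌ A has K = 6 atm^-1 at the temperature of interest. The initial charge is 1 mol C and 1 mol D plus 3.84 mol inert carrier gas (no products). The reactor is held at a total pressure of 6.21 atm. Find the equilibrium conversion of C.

Take 1 mol C as basis and let X be its fractional conversion, so ξ = X.
At extent ξ: n_C = 1 − X; n_D = 1 − X; n_A = X; n_I = 3.84 (inert).
n_T = Σnᵢ = 5.84 − X.
y_i = n_i/n_T, p_i = y_i·P. K = p_A / (p_C p_D).
Substituting and setting equal to 6 atm^-1 gives a polynomial in X; the root in (0,1) is X = 0.691.

X = 0.691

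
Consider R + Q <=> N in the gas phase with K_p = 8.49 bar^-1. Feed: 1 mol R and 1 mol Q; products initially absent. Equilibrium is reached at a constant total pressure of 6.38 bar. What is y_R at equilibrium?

Take 1 mol R as basis and let X be its fractional conversion, so ξ = X.
At extent ξ: n_R = 1 − X; n_Q = 1 − X; n_N = X.
Total moles n_T = 2 − X.
y_i = n_i/n_T, p_i = y_i·P. K_p = p_N / (p_R p_Q).
Substituting and setting equal to 8.49 bar^-1 gives a polynomial in X; the root in (0,1) is X = 0.865.
Then n_R = 0.135, n_T = 1.13, so y_R = 0.119.

y_R = 0.119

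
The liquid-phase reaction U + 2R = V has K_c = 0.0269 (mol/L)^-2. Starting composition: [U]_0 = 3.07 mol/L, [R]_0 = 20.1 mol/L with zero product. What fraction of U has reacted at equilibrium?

Let X = conversion of U; extent ξ = 3.07·X mol/L.
Concentrations: [U] = 3.07 − 3.07X; [R] = 20.1 − 6.14X; [V] = 3.07X.
K_c = [V] / ([U] [R]^2).
This equals 0.0269 at X = 0.856 (the root in 0 < X < 1).

X = 0.856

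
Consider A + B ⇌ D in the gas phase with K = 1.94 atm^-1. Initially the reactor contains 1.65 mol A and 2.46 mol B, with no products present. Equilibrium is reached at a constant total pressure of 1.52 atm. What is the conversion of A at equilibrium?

Let X = conversion of A (basis 1.65 mol A); extent of reaction ξ = 1.65X.
At extent ξ: n_A = 1.65 − 1.65X; n_B = 2.46 − 1.65X; n_D = 1.65X.
Summing: n_T = 4.11 − 1.65X.
With p_i = (n_i/n_T)P, K = p_D / (p_A p_B).
This yields a degree-2 equation in X; solving on (0,1), X = 0.584.

X = 0.584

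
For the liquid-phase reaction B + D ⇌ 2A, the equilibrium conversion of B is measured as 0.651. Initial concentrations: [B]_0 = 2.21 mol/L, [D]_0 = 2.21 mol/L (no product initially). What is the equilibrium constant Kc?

Kc = 13.9

Let X = conversion of B.
Concentrations: [B] = 2.21 − 2.21X; [D] = 2.21 − 2.21X; [A] = 4.42X.
At X = 0.651: [B] = 0.771, [D] = 0.771, [A] = 2.88.
Kc = [A]^2 / ([B] [D]) = 13.9.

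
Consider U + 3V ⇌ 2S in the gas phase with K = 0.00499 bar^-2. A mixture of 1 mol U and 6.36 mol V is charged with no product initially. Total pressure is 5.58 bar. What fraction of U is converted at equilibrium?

Take 1 mol U as basis and let X be its fractional conversion, so ξ = X.
Moles: n_U = 1 − X; n_V = 6.36 − 3X; n_S = 2X.
n_T = Σnᵢ = 7.36 − 2X.
y_i = n_i/n_T, p_i = y_i·P. K = p_S^2 / (p_U p_V^3).
Equating to 0.00499 bar^-2 and solving on 0 < X < 1: X = 0.308.

X = 0.308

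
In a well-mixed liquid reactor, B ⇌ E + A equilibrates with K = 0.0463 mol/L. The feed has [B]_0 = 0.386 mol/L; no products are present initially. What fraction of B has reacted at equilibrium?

Let X = conversion of B; extent ξ = 0.386·X mol/L.
Concentrations: [B] = 0.386 − 0.386X; [E] = 0.386X; [A] = 0.386X.
K = [E] [A] / ([B]).
Equating to 0.0463 mol/L: the physical root is X = 0.292.

X = 0.292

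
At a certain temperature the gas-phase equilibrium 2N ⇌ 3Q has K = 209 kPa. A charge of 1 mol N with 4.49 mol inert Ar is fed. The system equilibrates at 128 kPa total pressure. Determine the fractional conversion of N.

X = 0.672

Basis: 1 mol N initially; let X = conversion of N. Extent ξ = 0.5X.
Mole table: n_N = 1 − X; n_Q = 1.5X; n_I = 4.49 (inert).
Summing: n_T = 5.49 + 0.5X.
With p_i = (n_i/n_T)P, K = p_Q^3 / (p_N^2).
Setting this equal to 209 kPa and taking the physical root (0 < X < 1) gives X = 0.672.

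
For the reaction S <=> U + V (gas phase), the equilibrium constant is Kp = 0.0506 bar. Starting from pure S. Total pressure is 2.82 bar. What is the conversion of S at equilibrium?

Take 1 mol S as basis and let X be its fractional conversion, so ξ = X.
Moles: n_S = 1 − X; n_U = X; n_V = X.
Summing: n_T = 1 + X.
Mole fractions y_i = n_i/n_T; Kp = p_U p_V / (p_S) with p_i = y_i·P.
Substituting and setting equal to 0.0506 bar gives a polynomial in X; the root in (0,1) is X = 0.133.

X = 0.133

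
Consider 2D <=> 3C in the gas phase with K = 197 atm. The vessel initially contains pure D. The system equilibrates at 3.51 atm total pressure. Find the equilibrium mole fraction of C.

Basis: 1 mol D initially; let X = conversion of D. Extent ξ = 0.5X.
Species balance: n_D = 1 − X; n_C = 1.5X.
Total moles n_T = 1 + 0.5X.
With p_i = (n_i/n_T)P, K = p_C^3 / (p_D^2).
Equating to 197 atm and solving on 0 < X < 1: X = 0.841.
Then n_C = 1.26, n_T = 1.42, so y_C = 0.888.

y_C = 0.888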